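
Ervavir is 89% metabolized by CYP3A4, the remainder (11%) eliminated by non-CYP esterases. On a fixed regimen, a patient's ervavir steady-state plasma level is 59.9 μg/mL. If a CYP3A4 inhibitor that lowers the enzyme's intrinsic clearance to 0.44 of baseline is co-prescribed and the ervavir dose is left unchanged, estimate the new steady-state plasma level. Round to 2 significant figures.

The CYP3A4 pathway (89% of clearance) falls to 0.44× activity: 0.89 × 0.44 = 0.3916.
Non-CYP routes (11%) are unchanged.
New clearance relative to baseline: 0.3916 + 0.11 = 0.5016.
Steady-state plasma level ∝ 1/CL, so new value = 59.9 / 0.5016 = 1.2 × 10² μg/mL.

1.2 × 10² μg/mL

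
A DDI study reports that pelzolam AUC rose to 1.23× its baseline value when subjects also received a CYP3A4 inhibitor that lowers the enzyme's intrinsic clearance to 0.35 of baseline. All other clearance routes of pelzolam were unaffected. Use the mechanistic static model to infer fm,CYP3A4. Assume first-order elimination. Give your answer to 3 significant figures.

0.288

CL'/CL = 1 / 1.23 = 0.813
0.35·fm + (1 − fm) = 0.813
fm = (0.813 − 1) / (0.35 − 1) = 0.288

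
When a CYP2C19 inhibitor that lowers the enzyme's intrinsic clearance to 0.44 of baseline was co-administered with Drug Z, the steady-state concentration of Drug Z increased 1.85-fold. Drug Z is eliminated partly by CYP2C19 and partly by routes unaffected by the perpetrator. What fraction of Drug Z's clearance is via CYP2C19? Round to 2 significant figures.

Let fm be the CYP2C19 fraction. New clearance relative to baseline = fm × 0.44 + (1 − fm).
Steady-state concentration ratio = 1 / (new CL fraction), so new CL fraction = 1 / 1.85 = 0.5405.
fm × 0.44 + 1 − fm = 0.5405  ⇒  fm × (0.44 − 1) = −0.4595  ⇒  fm = 0.82.

0.82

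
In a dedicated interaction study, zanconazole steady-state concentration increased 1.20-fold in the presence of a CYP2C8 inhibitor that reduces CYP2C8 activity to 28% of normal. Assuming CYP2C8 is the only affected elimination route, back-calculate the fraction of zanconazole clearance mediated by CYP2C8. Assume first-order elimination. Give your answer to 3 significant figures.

Write x for the fraction cleared via CYP2C8. The observed steady-state concentration change means clearance fell to 1/1.20 = 0.8333 of baseline.
Only the CYP2C8 route changed, so 0.8333 = x·0.28 + (1 − x), giving x = 0.231.

0.231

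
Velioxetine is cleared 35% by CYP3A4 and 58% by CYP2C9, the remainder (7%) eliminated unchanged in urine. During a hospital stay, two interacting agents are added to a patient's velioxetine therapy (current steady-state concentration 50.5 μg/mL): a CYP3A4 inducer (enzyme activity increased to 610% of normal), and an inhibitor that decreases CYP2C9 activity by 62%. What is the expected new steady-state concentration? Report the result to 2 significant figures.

The CYP3A4 pathway (35% of clearance) is boosted to 6.1× activity: 0.35 × 6.1 = 2.135.
The CYP2C9 pathway (58% of clearance) is reduced to 0.38× activity: 0.58 × 0.38 = 0.2204.
Non-CYP routes (7%) are unchanged.
Relative clearance = 2.135 + 0.2204 + 0.07 = 2.4254.
Steady-state concentration ∝ 1/CL: new value = 50.5 / 2.4254 = 21 μg/mL.

21 μg/mL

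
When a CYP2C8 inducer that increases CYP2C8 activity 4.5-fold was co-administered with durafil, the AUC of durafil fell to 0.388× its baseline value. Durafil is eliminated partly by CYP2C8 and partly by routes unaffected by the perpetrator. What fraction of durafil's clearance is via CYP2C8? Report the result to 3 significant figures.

CL'/CL = 1 / 0.388 = 2.577
4.5·fm + (1 − fm) = 2.577
fm = (2.577 − 1) / (4.5 − 1) = 0.451

0.451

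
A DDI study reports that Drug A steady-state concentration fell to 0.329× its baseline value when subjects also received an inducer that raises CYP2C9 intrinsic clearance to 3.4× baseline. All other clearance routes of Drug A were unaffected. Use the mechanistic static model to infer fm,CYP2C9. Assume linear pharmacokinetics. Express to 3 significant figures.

Let fm be the CYP2C9 fraction. New clearance relative to baseline = fm × 3.4 + (1 − fm).
Steady-state concentration ratio = 1 / (new CL fraction), so new CL fraction = 1 / 0.329 = 3.04.
fm × 3.4 + 1 − fm = 3.04  ⇒  fm × (3.4 − 1) = 2.04  ⇒  fm = 0.850.

0.850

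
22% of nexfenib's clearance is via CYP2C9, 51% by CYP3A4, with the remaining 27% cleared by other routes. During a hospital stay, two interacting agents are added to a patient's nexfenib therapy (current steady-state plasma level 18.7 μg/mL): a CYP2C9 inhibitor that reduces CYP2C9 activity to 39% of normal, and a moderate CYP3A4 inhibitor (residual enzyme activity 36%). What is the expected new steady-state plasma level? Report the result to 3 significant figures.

34.7 μg/mL

The CYP2C9 pathway (22% of clearance) falls to 0.39× activity: 0.22 × 0.39 = 0.0858.
The CYP3A4 pathway (51% of clearance) falls to 0.36× activity: 0.51 × 0.36 = 0.1836.
The remaining 27% of clearance is unaffected.
CL_new/CL_old = 0.0858 + 0.1836 + 0.27 = 0.5394.
Dividing the baseline by the relative clearance: 18.7 / 0.5394 = 34.7 μg/mL.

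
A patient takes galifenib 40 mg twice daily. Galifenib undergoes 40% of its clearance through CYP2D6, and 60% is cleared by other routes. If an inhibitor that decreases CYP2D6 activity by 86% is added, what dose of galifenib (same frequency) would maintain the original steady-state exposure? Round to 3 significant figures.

CYP2D6: 0.4 × 0.14 = 0.056
Other: 0.6 (unchanged)
New clearance relative to baseline: 0.056 + 0.6 = 0.656.
Exposure is unchanged when dose changes in proportion to clearance. New dose = 40 mg × 0.656 = 26.2 mg.

26.2 mg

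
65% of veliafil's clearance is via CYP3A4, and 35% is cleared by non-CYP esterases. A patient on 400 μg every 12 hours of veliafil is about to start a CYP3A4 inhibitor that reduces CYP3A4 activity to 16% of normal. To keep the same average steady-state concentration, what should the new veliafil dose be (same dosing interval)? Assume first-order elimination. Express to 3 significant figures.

The CYP3A4 pathway (65% of clearance) falls to 0.16× activity: 0.65 × 0.16 = 0.104.
The remaining 35% of clearance is unaffected.
New clearance relative to baseline: 0.104 + 0.35 = 0.454.
To maintain the same steady-state level, dose must scale with clearance: new dose = 400 × 0.454 = 182 μg.

182 μg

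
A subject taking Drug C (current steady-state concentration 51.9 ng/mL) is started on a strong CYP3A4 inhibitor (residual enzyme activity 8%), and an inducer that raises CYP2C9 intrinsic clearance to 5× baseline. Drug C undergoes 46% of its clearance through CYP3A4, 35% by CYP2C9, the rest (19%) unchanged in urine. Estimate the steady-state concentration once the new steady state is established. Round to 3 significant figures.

26.3 ng/mL

CYP3A4: 0.46 × 0.08 = 0.0368
CYP2C9: 0.35 × 5 = 1.75
Other: 0.19 (unchanged)
Relative clearance = 0.0368 + 1.75 + 0.19 = 1.9768.
Steady-state concentration ∝ 1/CL: new value = 51.9 / 1.9768 = 26.3 ng/mL.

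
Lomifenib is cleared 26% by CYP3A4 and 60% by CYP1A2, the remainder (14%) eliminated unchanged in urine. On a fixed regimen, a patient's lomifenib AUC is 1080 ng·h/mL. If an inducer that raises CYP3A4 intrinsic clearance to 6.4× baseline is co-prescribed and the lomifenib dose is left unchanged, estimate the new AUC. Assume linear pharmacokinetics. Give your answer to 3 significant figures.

449 ng·h/mL

CYP3A4: 0.26 × 6.4 = 1.664
CYP1A2: 0.6 (unchanged)
Other: 0.14 (unchanged)
New clearance relative to baseline: 1.664 + 0.6 + 0.14 = 2.404.
New AUC = baseline ÷ relative clearance = 1080 / 2.404 = 449 ng·h/mL.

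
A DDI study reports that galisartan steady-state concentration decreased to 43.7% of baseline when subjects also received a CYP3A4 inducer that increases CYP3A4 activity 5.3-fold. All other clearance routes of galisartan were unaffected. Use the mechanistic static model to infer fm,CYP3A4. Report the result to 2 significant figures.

Call the CYP3A4 fraction fm. After the interaction, CL_new/CL_old = fm × 5.3 + (1 − fm).
Steady-state concentration ratio = 1 / (new CL fraction), so new CL fraction = 1 / 0.437 = 2.288.
fm × 5.3 + 1 − fm = 2.288  ⇒  fm × (5.3 − 1) = 1.288  ⇒  fm = 0.30.

0.30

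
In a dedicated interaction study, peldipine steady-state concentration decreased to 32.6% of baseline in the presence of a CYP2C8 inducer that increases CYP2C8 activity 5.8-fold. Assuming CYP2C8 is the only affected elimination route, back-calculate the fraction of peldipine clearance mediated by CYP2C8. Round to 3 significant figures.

0.431

Call the CYP2C8 fraction fm. After the interaction, CL_new/CL_old = fm × 5.8 + (1 − fm).
Steady-state concentration ratio = 1 / (new CL fraction), so new CL fraction = 1 / 0.326 = 3.067.
fm × 5.8 + 1 − fm = 3.067  ⇒  fm × (5.8 − 1) = 2.067  ⇒  fm = 0.431.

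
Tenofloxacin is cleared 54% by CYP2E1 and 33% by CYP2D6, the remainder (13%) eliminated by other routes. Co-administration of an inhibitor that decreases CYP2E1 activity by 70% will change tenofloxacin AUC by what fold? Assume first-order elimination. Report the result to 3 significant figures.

1.61

The CYP2E1 pathway (54% of clearance) falls to 0.3× activity: 0.54 × 0.3 = 0.162.
CYP2D6 (33%) and the residual 13% are unaffected.
CL_new/CL_old = 0.162 + 0.33 + 0.13 = 0.622.
Since AUC ∝ 1/CL, the ratio is 1 / 0.622 = 1.61.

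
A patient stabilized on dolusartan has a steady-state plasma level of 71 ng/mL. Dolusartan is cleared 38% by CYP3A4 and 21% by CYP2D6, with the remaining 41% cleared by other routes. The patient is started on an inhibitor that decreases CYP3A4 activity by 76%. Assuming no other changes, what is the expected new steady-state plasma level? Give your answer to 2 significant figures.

1.0 × 10² ng/mL

The CYP3A4 pathway (38% of clearance) drops to 0.24× activity: 0.38 × 0.24 = 0.0912.
CYP2D6 (21%) and the residual 41% are unaffected.
Relative clearance = 0.0912 + 0.21 + 0.41 = 0.7112.
New steady-state plasma level = baseline ÷ relative clearance = 71 / 0.7112 = 1.0 × 10² ng/mL.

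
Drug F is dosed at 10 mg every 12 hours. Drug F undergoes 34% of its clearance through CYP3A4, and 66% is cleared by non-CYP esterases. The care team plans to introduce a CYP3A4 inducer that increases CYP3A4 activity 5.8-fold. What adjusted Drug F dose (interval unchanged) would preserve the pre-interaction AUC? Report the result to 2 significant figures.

CYP3A4: 0.34 × 5.8 = 1.972
Other: 0.66 (unchanged)
CL_new/CL_old = 1.972 + 0.66 = 2.632.
Exposure is unchanged when dose changes in proportion to clearance. New dose = 10 mg × 2.632 = 26 mg.

26 mg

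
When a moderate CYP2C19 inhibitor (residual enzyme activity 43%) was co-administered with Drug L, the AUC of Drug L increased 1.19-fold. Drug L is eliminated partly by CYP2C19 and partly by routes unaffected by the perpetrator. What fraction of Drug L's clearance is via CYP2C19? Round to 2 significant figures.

Write x for the fraction cleared via CYP2C19. The observed AUC change means clearance fell to 1/1.19 = 0.8403 of baseline.
Setting x·0.43 + (1 − x) = 0.8403 and solving: x = (0.8403 − 1)/(0.43 − 1) = 0.28.

0.28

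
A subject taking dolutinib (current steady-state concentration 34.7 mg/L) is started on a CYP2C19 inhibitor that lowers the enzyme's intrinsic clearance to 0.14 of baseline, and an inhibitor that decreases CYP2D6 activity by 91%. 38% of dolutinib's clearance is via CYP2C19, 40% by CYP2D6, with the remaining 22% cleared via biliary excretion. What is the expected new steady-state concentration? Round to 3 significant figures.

112 mg/L

The CYP2C19 pathway (38% of clearance) is reduced to 0.14× activity: 0.38 × 0.14 = 0.0532.
The CYP2D6 pathway (40% of clearance) drops to 0.09× activity: 0.4 × 0.09 = 0.036.
The remaining 22% of clearance is unaffected.
New clearance relative to baseline: 0.0532 + 0.036 + 0.22 = 0.3092.
Steady-state concentration ∝ 1/CL: new value = 34.7 / 0.3092 = 112 mg/L.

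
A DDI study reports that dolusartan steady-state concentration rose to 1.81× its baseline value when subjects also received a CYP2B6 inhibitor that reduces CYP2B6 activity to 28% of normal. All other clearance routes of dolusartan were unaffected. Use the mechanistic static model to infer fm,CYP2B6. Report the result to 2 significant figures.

Let fm be the CYP2B6 fraction. New clearance relative to baseline = fm × 0.28 + (1 − fm).
Steady-state concentration ratio = 1 / (new CL fraction), so new CL fraction = 1 / 1.81 = 0.5525.
fm × 0.28 + 1 − fm = 0.5525  ⇒  fm × (0.28 − 1) = −0.4475  ⇒  fm = 0.62.

0.62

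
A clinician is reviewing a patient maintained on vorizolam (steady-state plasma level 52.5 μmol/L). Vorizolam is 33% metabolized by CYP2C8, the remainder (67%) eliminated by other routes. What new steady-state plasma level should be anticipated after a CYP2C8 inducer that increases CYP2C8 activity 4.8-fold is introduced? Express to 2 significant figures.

23 μmol/L

The CYP2C8 pathway (33% of clearance) increases to 4.8× activity: 0.33 × 4.8 = 1.584.
The remaining 67% of clearance is unaffected.
Relative clearance = 1.584 + 0.67 = 2.254.
With dosing unchanged, steady-state plasma level scales as 1/CL: 52.5 / 2.254 = 23 μmol/L.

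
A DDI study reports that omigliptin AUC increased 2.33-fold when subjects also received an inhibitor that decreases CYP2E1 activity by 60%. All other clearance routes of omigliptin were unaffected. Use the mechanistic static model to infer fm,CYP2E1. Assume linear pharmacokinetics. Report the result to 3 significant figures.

0.951

Let fm be the CYP2E1 fraction. New clearance relative to baseline = fm × 0.4 + (1 − fm).
AUC ratio = 1 / (new CL fraction), so new CL fraction = 1 / 2.33 = 0.4292.
fm × 0.4 + 1 − fm = 0.4292  ⇒  fm × (0.4 − 1) = −0.5708  ⇒  fm = 0.951.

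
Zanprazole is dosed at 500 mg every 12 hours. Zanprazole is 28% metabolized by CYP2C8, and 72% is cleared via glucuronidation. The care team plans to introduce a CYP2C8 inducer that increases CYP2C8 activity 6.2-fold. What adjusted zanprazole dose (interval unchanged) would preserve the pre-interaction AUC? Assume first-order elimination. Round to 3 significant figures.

1.23 × 10³ mg

The CYP2C8 pathway (28% of clearance) rises to 6.2× activity: 0.28 × 6.2 = 1.736.
The remaining 72% of clearance is unaffected.
CL_new/CL_old = 1.736 + 0.72 = 2.456.
To maintain the same steady-state level, dose must scale with clearance: new dose = 500 × 2.456 = 1.23 × 10³ mg.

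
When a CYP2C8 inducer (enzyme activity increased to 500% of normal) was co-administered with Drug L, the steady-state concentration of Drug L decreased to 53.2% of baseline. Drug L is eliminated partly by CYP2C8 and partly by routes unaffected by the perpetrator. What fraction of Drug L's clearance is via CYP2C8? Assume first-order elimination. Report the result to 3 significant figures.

CL'/CL = 1 / 0.532 = 1.88
5·fm + (1 − fm) = 1.88
fm = (1.88 − 1) / (5 − 1) = 0.220

0.220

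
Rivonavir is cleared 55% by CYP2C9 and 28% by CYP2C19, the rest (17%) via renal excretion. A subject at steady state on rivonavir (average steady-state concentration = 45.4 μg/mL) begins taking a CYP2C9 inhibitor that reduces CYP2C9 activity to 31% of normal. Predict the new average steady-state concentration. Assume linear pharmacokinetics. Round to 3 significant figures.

73.2 μg/mL

The CYP2C9 pathway (55% of clearance) falls to 0.31× activity: 0.55 × 0.31 = 0.1705.
CYP2C19 (28%) and the residual 17% are unaffected.
New clearance relative to baseline: 0.1705 + 0.28 + 0.17 = 0.6205.
New average steady-state concentration = baseline ÷ relative clearance = 45.4 / 0.6205 = 73.2 μg/mL.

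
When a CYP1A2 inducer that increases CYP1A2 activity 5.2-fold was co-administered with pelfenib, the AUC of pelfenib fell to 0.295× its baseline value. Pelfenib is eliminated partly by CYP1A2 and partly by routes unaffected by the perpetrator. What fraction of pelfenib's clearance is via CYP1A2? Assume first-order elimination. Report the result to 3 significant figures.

0.569

Write x for the fraction cleared via CYP1A2. The observed AUC change means clearance rose to 1/0.295 = 3.39 of baseline.
Only the CYP1A2 route changed, so 3.39 = x·5.2 + (1 − x), giving x = 0.569.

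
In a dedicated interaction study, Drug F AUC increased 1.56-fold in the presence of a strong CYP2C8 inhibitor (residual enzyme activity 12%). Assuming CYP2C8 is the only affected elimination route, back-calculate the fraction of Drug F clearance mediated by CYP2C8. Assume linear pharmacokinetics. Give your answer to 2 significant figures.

0.41

Let x = fm,CYP2C8. Because AUC ∝ 1/CL, relative clearance fell to 1/1.56 = 0.641.
Setting x·0.12 + (1 − x) = 0.641 and solving: x = (0.641 − 1)/(0.12 − 1) = 0.41.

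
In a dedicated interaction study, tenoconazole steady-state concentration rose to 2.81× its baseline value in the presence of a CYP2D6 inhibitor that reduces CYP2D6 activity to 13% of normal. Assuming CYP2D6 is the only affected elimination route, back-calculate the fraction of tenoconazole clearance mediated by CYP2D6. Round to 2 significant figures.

0.74

CL'/CL = 1 / 2.81 = 0.3559
0.13·fm + (1 − fm) = 0.3559
fm = (0.3559 − 1) / (0.13 − 1) = 0.74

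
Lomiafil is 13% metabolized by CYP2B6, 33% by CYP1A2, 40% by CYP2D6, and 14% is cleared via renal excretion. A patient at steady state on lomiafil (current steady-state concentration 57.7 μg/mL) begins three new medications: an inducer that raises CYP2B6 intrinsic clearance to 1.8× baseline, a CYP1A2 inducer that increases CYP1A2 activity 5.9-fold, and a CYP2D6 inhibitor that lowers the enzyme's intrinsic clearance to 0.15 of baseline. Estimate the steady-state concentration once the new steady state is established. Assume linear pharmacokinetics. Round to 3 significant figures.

24.2 μg/mL

The CYP2B6 pathway (13% of clearance) rises to 1.8× activity: 0.13 × 1.8 = 0.234.
The CYP1A2 pathway (33% of clearance) is boosted to 5.9× activity: 0.33 × 5.9 = 1.947.
The CYP2D6 pathway (40% of clearance) is reduced to 0.15× activity: 0.4 × 0.15 = 0.06.
Non-CYP routes (14%) are unchanged.
Relative clearance = 0.234 + 1.947 + 0.06 + 0.14 = 2.381.
New steady-state concentration = 57.7 / 2.381 = 24.2 μg/mL (concentration scales inversely with clearance).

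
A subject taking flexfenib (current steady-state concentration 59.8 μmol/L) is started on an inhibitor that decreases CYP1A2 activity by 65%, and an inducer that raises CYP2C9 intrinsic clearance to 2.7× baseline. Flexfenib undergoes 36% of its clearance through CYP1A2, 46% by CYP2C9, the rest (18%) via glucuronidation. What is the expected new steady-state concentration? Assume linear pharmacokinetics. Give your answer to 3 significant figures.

38.6 μmol/L

CYP1A2: 0.36 × 0.35 = 0.126
CYP2C9: 0.46 × 2.7 = 1.242
Other: 0.18 (unchanged)
New clearance relative to baseline: 0.126 + 1.242 + 0.18 = 1.548.
Steady-state concentration ∝ 1/CL: new value = 59.8 / 1.548 = 38.6 μmol/L.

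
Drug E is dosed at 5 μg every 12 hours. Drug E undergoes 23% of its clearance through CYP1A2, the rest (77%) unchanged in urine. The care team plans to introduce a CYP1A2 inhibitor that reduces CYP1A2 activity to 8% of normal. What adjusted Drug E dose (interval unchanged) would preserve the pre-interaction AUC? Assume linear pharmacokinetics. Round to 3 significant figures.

The CYP1A2 pathway (23% of clearance) drops to 0.08× activity: 0.23 × 0.08 = 0.0184.
Non-CYP routes (77%) are unchanged.
New clearance relative to baseline: 0.0184 + 0.77 = 0.7884.
To maintain the same steady-state level, dose must scale with clearance: new dose = 5 × 0.7884 = 3.94 μg.

3.94 μg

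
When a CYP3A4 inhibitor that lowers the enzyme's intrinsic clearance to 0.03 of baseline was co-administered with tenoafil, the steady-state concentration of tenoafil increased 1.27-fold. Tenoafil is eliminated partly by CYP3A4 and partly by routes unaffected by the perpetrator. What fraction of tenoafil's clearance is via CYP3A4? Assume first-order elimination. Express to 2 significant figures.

0.22

CL'/CL = 1 / 1.27 = 0.7874
0.03·fm + (1 − fm) = 0.7874
fm = (0.7874 − 1) / (0.03 − 1) = 0.22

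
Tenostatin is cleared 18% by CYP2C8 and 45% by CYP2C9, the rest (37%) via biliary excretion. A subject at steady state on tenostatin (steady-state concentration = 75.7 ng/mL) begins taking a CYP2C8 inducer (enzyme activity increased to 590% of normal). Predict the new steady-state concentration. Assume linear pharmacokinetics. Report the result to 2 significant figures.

The CYP2C8 pathway (18% of clearance) is boosted to 5.9× activity: 0.18 × 5.9 = 1.062.
CYP2C9 (45%) and the residual 37% are unaffected.
CL_new/CL_old = 1.062 + 0.45 + 0.37 = 1.882.
With dosing unchanged, steady-state concentration scales as 1/CL: 75.7 / 1.882 = 40 ng/mL.

40 ng/mL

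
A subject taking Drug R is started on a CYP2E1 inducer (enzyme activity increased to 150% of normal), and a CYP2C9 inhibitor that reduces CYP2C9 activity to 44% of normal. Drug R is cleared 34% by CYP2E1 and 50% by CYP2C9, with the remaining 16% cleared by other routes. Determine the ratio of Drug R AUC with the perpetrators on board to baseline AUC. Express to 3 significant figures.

1.12

CYP2E1: 0.34 × 1.5 = 0.51
CYP2C9: 0.5 × 0.44 = 0.22
Other: 0.16 (unchanged)
New clearance relative to baseline: 0.51 + 0.22 + 0.16 = 0.89.
Net AUC ratio = 1 / 0.89 = 1.12.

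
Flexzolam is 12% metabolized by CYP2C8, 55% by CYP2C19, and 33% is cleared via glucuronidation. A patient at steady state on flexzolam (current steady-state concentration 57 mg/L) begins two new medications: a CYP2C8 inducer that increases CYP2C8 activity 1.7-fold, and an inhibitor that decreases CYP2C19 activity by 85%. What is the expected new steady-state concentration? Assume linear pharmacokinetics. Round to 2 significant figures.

92 mg/L

The CYP2C8 pathway (12% of clearance) is boosted to 1.7× activity: 0.12 × 1.7 = 0.204.
The CYP2C19 pathway (55% of clearance) falls to 0.15× activity: 0.55 × 0.15 = 0.0825.
The remaining 33% of clearance is unaffected.
Relative clearance = 0.204 + 0.0825 + 0.33 = 0.6165.
New steady-state concentration = 57 / 0.6165 = 92 mg/L (concentration scales inversely with clearance).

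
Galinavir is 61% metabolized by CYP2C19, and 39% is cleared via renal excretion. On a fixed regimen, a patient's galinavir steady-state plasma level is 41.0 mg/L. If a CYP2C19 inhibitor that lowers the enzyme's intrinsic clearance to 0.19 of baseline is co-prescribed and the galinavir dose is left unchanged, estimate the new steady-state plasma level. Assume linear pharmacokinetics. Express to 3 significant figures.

The CYP2C19 pathway (61% of clearance) drops to 0.19× activity: 0.61 × 0.19 = 0.1159.
Non-CYP routes (39%) are unchanged.
New clearance relative to baseline: 0.1159 + 0.39 = 0.5059.
Steady-state plasma level ∝ 1/CL, so new value = 41.0 / 0.5059 = 81.0 mg/L.

81.0 mg/L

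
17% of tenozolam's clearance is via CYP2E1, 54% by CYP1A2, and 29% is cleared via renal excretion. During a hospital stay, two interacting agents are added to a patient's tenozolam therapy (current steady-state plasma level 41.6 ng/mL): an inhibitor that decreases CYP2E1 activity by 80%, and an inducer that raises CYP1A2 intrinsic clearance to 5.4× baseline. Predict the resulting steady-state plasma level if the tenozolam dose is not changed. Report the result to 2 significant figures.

The CYP2E1 pathway (17% of clearance) is reduced to 0.2× activity: 0.17 × 0.2 = 0.034.
The CYP1A2 pathway (54% of clearance) increases to 5.4× activity: 0.54 × 5.4 = 2.916.
Non-CYP routes (29%) are unchanged.
CL_new/CL_old = 0.034 + 2.916 + 0.29 = 3.24.
New steady-state plasma level = 41.6 / 3.24 = 13 ng/mL (concentration scales inversely with clearance).

13 ng/mL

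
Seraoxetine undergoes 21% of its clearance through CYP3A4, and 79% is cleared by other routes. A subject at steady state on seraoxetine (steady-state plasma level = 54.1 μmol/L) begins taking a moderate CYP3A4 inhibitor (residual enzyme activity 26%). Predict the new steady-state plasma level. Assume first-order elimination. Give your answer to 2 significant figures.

The CYP3A4 pathway (21% of clearance) drops to 0.26× activity: 0.21 × 0.26 = 0.0546.
The remaining 79% of clearance is unaffected.
New clearance relative to baseline: 0.0546 + 0.79 = 0.8446.
New steady-state plasma level = baseline ÷ relative clearance = 54.1 / 0.8446 = 64 μmol/L.

64 μmol/L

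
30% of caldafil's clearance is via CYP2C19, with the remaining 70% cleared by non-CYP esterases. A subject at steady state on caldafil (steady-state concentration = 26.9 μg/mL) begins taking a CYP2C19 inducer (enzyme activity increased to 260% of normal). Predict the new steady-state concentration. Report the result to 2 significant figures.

18 μg/mL

CYP2C19: 0.3 × 2.6 = 0.78
Other: 0.7 (unchanged)
Relative clearance = 0.78 + 0.7 = 1.48.
Steady-state concentration ∝ 1/CL, so new value = 26.9 / 1.48 = 18 μg/mL.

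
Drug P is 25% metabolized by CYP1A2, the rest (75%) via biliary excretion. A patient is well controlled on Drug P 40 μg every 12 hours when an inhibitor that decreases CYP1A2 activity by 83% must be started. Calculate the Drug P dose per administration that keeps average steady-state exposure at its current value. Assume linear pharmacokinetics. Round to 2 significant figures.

The CYP1A2 pathway (25% of clearance) is reduced to 0.17× activity: 0.25 × 0.17 = 0.0425.
The remaining 75% of clearance is unaffected.
New clearance relative to baseline: 0.0425 + 0.75 = 0.7925.
Exposure is unchanged when dose changes in proportion to clearance. New dose = 40 μg × 0.7925 = 32 μg.

32 μg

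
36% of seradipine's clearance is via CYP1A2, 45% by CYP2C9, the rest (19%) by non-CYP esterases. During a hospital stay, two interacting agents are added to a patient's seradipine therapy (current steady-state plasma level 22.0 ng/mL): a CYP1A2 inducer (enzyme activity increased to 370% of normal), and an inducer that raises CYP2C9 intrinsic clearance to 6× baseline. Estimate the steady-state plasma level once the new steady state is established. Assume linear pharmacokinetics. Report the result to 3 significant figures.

CYP1A2: 0.36 × 3.7 = 1.332
CYP2C9: 0.45 × 6 = 2.7
Other: 0.19 (unchanged)
Relative clearance = 1.332 + 2.7 + 0.19 = 4.222.
Steady-state plasma level ∝ 1/CL: new value = 22.0 / 4.222 = 5.21 ng/mL.

5.21 ng/mL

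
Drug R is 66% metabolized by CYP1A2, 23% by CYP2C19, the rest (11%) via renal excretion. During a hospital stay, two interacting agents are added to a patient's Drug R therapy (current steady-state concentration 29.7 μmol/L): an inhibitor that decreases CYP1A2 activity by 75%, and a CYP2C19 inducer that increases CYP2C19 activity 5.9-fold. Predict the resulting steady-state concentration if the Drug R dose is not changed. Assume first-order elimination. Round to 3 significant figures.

The CYP1A2 pathway (66% of clearance) drops to 0.25× activity: 0.66 × 0.25 = 0.165.
The CYP2C19 pathway (23% of clearance) increases to 5.9× activity: 0.23 × 5.9 = 1.357.
The remaining 11% of clearance is unaffected.
Relative clearance = 0.165 + 1.357 + 0.11 = 1.632.
New steady-state concentration = 29.7 / 1.632 = 18.2 μmol/L (concentration scales inversely with clearance).

18.2 μmol/L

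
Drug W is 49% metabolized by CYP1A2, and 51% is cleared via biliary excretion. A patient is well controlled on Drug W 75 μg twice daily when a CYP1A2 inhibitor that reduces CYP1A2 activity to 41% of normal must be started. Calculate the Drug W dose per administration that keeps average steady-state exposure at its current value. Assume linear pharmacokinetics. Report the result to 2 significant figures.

CYP1A2: 0.49 × 0.41 = 0.2009
Other: 0.51 (unchanged)
New clearance relative to baseline: 0.2009 + 0.51 = 0.7109.
Exposure is unchanged when dose changes in proportion to clearance. New dose = 75 μg × 0.7109 = 53 μg.

53 μg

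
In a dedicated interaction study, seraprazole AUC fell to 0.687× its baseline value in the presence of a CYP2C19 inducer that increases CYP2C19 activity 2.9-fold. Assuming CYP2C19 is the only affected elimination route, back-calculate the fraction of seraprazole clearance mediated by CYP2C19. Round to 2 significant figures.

0.24

CL'/CL = 1 / 0.687 = 1.456
2.9·fm + (1 − fm) = 1.456
fm = (1.456 − 1) / (2.9 − 1) = 0.24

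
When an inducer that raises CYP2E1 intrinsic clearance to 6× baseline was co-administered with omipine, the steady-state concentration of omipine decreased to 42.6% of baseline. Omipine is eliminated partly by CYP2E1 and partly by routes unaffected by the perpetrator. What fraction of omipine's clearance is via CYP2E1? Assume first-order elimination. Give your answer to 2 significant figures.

Write x for the fraction cleared via CYP2E1. The observed steady-state concentration change means clearance rose to 1/0.426 = 2.347 of baseline.
Setting x·6 + (1 − x) = 2.347 and solving: x = (2.347 − 1)/(6 − 1) = 0.27.

0.27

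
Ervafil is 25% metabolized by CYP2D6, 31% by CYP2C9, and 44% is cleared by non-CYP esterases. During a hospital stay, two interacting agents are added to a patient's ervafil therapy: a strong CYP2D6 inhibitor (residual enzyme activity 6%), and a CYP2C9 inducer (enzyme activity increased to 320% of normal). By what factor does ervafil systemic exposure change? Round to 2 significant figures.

0.69

The CYP2D6 pathway (25% of clearance) drops to 0.06× activity: 0.25 × 0.06 = 0.015.
The CYP2C9 pathway (31% of clearance) is boosted to 3.2× activity: 0.31 × 3.2 = 0.992.
Non-CYP routes (44%) are unchanged.
CL_new/CL_old = 0.015 + 0.992 + 0.44 = 1.447.
Net systemic exposure ratio = 1 / 1.447 = 0.69.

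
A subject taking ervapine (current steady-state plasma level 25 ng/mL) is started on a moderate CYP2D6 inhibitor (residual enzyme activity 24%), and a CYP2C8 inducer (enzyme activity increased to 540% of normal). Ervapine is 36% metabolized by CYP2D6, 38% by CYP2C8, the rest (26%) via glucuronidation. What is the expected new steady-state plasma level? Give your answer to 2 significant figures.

The CYP2D6 pathway (36% of clearance) is reduced to 0.24× activity: 0.36 × 0.24 = 0.0864.
The CYP2C8 pathway (38% of clearance) is boosted to 5.4× activity: 0.38 × 5.4 = 2.052.
The remaining 26% of clearance is unaffected.
Relative clearance = 0.0864 + 2.052 + 0.26 = 2.3984.
New steady-state plasma level = 25 / 2.3984 = 10 ng/mL (concentration scales inversely with clearance).

10 ng/mL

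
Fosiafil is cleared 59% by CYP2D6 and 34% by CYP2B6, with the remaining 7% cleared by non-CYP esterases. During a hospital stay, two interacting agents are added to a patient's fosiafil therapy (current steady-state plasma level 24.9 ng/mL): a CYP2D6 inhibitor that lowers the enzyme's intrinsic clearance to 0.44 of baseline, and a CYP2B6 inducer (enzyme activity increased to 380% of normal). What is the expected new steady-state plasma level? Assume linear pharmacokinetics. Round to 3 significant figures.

CYP2D6: 0.59 × 0.44 = 0.2596
CYP2B6: 0.34 × 3.8 = 1.292
Other: 0.07 (unchanged)
CL_new/CL_old = 0.2596 + 1.292 + 0.07 = 1.6216.
Dividing the baseline by the relative clearance: 24.9 / 1.6216 = 15.4 ng/mL.

15.4 ng/mL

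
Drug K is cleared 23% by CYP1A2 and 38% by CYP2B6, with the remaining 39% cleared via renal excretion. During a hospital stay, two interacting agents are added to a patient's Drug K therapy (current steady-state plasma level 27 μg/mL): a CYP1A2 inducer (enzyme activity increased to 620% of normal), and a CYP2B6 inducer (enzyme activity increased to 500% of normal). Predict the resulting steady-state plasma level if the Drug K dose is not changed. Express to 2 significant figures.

7.3 μg/mL

The CYP1A2 pathway (23% of clearance) rises to 6.2× activity: 0.23 × 6.2 = 1.426.
The CYP2B6 pathway (38% of clearance) is boosted to 5× activity: 0.38 × 5 = 1.9.
Non-CYP routes (39%) are unchanged.
CL_new/CL_old = 1.426 + 1.9 + 0.39 = 3.716.
Steady-state plasma level ∝ 1/CL: new value = 27 / 3.716 = 7.3 μg/mL.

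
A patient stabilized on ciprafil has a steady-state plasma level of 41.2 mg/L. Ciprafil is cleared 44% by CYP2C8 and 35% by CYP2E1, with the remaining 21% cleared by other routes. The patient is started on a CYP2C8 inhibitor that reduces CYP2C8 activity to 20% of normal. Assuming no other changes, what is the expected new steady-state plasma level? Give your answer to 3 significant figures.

63.6 mg/L

The CYP2C8 pathway (44% of clearance) is reduced to 0.2× activity: 0.44 × 0.2 = 0.088.
CYP2E1 (35%) and the residual 21% are unaffected.
CL_new/CL_old = 0.088 + 0.35 + 0.21 = 0.648.
Steady-state plasma level ∝ 1/CL, so new value = 41.2 / 0.648 = 63.6 mg/L.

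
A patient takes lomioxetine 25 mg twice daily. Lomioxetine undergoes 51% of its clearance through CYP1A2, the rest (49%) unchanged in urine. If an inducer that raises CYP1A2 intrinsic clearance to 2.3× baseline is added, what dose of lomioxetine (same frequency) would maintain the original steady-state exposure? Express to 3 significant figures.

The CYP1A2 pathway (51% of clearance) is boosted to 2.3× activity: 0.51 × 2.3 = 1.173.
The remaining 49% of clearance is unaffected.
New clearance relative to baseline: 1.173 + 0.49 = 1.663.
Exposure is unchanged when dose changes in proportion to clearance. New dose = 25 mg × 1.663 = 41.6 mg.

41.6 mg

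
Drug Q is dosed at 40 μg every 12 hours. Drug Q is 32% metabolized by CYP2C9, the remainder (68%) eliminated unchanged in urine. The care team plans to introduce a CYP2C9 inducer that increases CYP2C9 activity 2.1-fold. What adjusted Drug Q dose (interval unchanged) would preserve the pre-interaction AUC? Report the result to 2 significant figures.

The CYP2C9 pathway (32% of clearance) is boosted to 2.1× activity: 0.32 × 2.1 = 0.672.
The remaining 68% of clearance is unaffected.
New clearance relative to baseline: 0.672 + 0.68 = 1.352.
To maintain the same steady-state level, dose must scale with clearance: new dose = 40 × 1.352 = 54 μg.

54 μg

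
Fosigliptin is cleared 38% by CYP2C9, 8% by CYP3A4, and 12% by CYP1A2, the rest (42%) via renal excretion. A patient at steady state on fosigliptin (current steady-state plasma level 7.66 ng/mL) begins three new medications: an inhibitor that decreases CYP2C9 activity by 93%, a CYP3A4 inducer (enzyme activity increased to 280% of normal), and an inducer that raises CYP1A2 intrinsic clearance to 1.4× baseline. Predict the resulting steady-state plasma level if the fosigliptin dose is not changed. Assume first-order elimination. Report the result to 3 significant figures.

9.13 ng/mL

CYP2C9: 0.38 × 0.07 = 0.0266
CYP3A4: 0.08 × 2.8 = 0.224
CYP1A2: 0.12 × 1.4 = 0.168
Other: 0.42 (unchanged)
CL_new/CL_old = 0.0266 + 0.224 + 0.168 + 0.42 = 0.8386.
Dividing the baseline by the relative clearance: 7.66 / 0.8386 = 9.13 ng/mL.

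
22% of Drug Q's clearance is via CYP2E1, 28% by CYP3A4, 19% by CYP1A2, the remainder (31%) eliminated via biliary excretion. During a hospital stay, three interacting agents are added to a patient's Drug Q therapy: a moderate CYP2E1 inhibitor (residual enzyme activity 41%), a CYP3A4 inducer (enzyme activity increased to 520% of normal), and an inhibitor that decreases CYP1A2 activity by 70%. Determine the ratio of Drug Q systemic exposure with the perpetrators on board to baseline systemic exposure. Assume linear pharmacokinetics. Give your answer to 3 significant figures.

0.523

The CYP2E1 pathway (22% of clearance) is reduced to 0.41× activity: 0.22 × 0.41 = 0.0902.
The CYP3A4 pathway (28% of clearance) increases to 5.2× activity: 0.28 × 5.2 = 1.456.
The CYP1A2 pathway (19% of clearance) falls to 0.3× activity: 0.19 × 0.3 = 0.057.
Non-CYP routes (31%) are unchanged.
CL_new/CL_old = 0.0902 + 1.456 + 0.057 + 0.31 = 1.9132.
Because systemic exposure varies inversely with clearance, the combined effect is 1 / 1.9132 = 0.523.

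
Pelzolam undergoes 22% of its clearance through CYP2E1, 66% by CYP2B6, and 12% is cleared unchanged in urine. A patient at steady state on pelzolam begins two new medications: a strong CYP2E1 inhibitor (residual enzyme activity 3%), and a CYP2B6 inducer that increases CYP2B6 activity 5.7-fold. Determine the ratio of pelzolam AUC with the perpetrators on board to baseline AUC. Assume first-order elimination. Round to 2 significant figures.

0.26

CYP2E1: 0.22 × 0.03 = 0.0066
CYP2B6: 0.66 × 5.7 = 3.762
Other: 0.12 (unchanged)
Relative clearance = 0.0066 + 3.762 + 0.12 = 3.8886.
Because AUC varies inversely with clearance, the combined effect is 1 / 3.8886 = 0.26.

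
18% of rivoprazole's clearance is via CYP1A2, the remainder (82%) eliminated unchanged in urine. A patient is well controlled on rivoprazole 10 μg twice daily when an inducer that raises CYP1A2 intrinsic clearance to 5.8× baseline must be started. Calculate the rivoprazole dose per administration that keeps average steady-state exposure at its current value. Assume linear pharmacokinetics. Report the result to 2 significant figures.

The CYP1A2 pathway (18% of clearance) increases to 5.8× activity: 0.18 × 5.8 = 1.044.
The remaining 82% of clearance is unaffected.
Relative clearance = 1.044 + 0.82 = 1.864.
Css,avg = (dose rate)/CL, so holding Css fixed requires dose ∝ CL: 10 × 1.864 = 19 μg.

19 μg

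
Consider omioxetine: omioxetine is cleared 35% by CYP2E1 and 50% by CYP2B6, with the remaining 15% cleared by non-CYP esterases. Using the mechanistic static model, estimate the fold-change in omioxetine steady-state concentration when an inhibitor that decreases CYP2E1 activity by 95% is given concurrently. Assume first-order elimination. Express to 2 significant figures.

The CYP2E1 pathway (35% of clearance) drops to 0.05× activity: 0.35 × 0.05 = 0.0175.
CYP2B6 (50%) and the residual 15% are unaffected.
CL_new/CL_old = 0.0175 + 0.5 + 0.15 = 0.6675.
Steady-state concentration is inversely proportional to clearance, so the fold-change is 1 / 0.6675 = 1.5.

1.5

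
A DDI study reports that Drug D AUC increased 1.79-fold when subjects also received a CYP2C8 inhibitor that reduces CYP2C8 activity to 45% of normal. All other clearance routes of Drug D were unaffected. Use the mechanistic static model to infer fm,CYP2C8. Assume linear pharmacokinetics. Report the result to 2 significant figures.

0.80

CL'/CL = 1 / 1.79 = 0.5587
0.45·fm + (1 − fm) = 0.5587
fm = (0.5587 − 1) / (0.45 − 1) = 0.80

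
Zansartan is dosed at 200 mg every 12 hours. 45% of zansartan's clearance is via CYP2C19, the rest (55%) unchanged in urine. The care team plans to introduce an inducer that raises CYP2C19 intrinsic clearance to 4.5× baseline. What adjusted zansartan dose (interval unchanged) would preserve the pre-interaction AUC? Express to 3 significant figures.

The CYP2C19 pathway (45% of clearance) is boosted to 4.5× activity: 0.45 × 4.5 = 2.025.
The remaining 55% of clearance is unaffected.
CL_new/CL_old = 2.025 + 0.55 = 2.575.
Exposure is unchanged when dose changes in proportion to clearance. New dose = 200 mg × 2.575 = 515 mg.

515 mg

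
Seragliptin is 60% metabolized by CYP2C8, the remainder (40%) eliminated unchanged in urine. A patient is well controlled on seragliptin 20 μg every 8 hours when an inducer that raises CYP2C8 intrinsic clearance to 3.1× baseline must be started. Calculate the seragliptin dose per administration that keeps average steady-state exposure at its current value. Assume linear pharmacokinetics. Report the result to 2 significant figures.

The CYP2C8 pathway (60% of clearance) rises to 3.1× activity: 0.6 × 3.1 = 1.86.
The remaining 40% of clearance is unaffected.
New clearance relative to baseline: 1.86 + 0.4 = 2.26.
Css,avg = (dose rate)/CL, so holding Css fixed requires dose ∝ CL: 20 × 2.26 = 45 μg.

45 μg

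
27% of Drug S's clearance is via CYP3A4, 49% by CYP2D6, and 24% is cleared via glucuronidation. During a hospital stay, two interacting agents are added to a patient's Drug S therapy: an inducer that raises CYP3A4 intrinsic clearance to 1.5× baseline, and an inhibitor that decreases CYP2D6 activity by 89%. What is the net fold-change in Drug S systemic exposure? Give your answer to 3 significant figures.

1.43

CYP3A4: 0.27 × 1.5 = 0.405
CYP2D6: 0.49 × 0.11 = 0.0539
Other: 0.24 (unchanged)
CL_new/CL_old = 0.405 + 0.0539 + 0.24 = 0.6989.
Systemic exposure ∝ 1/CL: fold-change = 1 / 0.6989 = 1.43.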